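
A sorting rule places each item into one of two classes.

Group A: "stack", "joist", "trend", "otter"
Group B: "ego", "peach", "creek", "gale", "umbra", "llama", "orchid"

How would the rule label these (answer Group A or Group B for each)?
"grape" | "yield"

Group B, Group B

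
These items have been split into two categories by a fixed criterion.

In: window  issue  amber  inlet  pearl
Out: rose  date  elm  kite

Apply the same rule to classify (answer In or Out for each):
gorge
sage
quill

The classifier is using: length ≥ 5.

In, Out, In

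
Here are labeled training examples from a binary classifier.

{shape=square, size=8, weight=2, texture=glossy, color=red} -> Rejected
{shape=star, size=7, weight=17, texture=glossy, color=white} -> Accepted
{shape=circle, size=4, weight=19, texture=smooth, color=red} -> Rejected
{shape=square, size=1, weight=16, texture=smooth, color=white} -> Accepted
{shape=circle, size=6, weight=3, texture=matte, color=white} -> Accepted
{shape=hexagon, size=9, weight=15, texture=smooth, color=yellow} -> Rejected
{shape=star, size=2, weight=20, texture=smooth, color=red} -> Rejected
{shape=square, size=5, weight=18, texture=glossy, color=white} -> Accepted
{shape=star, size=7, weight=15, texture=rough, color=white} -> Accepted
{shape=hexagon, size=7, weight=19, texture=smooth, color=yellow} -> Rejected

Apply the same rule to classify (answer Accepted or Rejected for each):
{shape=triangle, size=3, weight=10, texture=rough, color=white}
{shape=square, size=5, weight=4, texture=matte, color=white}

The simplest hypothesis consistent with all the labels is: color is white.

Accepted, Accepted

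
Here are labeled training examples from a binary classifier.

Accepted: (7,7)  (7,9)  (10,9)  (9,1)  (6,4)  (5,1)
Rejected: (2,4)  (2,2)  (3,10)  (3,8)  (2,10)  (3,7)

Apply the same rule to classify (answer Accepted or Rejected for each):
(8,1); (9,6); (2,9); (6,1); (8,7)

The rule appears to be: first ≥ 4.

Accepted, Accepted, Rejected, Accepted, Accepted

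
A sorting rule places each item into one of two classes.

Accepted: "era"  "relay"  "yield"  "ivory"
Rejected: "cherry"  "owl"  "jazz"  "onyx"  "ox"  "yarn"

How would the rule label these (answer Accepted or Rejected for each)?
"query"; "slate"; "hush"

Accepted, Accepted, Rejected

The rule appears to be: has ≥ 2 vowels.
"query" → 2 vowels → Accepted.
"slate" → 2 vowels → Accepted.
"hush" → 1 vowel → Rejected.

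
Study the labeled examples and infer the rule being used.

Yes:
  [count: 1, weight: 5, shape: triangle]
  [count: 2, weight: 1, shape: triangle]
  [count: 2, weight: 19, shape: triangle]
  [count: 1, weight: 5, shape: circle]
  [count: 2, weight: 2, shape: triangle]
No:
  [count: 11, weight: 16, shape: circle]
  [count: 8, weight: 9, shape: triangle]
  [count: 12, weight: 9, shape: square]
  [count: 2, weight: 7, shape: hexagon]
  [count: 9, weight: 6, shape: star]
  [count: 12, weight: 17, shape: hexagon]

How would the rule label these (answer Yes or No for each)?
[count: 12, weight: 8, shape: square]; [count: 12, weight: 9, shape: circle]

The simplest hypothesis consistent with all the labels is: weight ≠ 7 AND count ≤ 2.
[count: 12, weight: 8, shape: square]: weight = 8, count = 12 — fails the rule, so No. [count: 12, weight: 9, shape: circle]: weight = 9, count = 12 — fails the rule, so No.

No, No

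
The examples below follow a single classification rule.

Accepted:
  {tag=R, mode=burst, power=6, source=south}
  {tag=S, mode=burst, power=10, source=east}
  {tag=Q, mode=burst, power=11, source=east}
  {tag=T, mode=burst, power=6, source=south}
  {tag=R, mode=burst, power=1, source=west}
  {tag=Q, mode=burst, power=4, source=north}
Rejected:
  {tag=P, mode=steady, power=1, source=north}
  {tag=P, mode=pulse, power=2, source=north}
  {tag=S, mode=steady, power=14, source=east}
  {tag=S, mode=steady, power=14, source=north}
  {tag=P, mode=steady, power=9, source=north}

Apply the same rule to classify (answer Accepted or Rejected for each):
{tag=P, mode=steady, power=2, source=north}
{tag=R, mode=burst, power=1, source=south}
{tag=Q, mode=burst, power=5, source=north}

Rejected, Accepted, Accepted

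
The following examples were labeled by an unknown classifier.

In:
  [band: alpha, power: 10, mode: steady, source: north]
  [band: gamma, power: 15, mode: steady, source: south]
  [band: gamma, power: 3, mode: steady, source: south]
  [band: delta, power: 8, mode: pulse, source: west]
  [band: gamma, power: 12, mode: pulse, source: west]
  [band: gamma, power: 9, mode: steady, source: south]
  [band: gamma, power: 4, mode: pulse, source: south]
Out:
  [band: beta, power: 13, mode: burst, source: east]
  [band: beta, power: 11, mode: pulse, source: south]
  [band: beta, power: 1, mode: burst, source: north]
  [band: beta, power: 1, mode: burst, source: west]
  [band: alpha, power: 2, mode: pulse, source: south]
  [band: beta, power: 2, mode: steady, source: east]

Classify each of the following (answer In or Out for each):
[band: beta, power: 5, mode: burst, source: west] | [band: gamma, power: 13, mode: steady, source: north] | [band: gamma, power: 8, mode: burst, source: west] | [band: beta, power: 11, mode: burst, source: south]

Out, In, In, Out

The rule appears to be: band is not beta AND power ≥ 3.
[band: beta, power: 5, mode: burst, source: west] — band is beta, power = 5, hence Out.
[band: gamma, power: 13, mode: steady, source: north] — band is gamma, power = 13, hence In.
[band: gamma, power: 8, mode: burst, source: west] — band is gamma, power = 8, hence In.
[band: beta, power: 11, mode: burst, source: south] — band is beta, power = 11, hence Out.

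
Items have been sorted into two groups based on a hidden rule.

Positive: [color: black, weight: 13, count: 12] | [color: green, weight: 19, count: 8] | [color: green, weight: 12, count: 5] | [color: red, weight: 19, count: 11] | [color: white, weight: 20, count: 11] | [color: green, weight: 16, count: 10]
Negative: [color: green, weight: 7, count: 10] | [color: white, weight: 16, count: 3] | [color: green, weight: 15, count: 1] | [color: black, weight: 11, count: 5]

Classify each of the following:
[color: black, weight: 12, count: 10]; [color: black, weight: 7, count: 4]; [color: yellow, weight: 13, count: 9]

The pattern is that an item is 'Positive' exactly when: weight ≥ 12 AND count ≥ 5.

Positive, Negative, Positive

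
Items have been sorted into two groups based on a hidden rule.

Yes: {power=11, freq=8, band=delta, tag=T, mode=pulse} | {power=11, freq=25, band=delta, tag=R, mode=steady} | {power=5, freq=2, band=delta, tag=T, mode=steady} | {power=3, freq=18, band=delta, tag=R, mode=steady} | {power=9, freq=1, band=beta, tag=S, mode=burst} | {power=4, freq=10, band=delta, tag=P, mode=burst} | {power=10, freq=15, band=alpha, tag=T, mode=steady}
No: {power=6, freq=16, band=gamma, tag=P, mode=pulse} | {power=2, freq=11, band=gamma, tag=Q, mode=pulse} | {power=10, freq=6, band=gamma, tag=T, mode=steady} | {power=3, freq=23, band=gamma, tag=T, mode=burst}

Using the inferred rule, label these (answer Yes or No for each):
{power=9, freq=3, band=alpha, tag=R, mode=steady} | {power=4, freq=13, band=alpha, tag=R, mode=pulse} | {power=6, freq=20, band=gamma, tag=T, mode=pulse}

Yes, Yes, No

The rule appears to be: band is not gamma.
{power=9, freq=3, band=alpha, tag=R, mode=steady}: band is alpha, checks out → Yes. {power=4, freq=13, band=alpha, tag=R, mode=pulse}: band is alpha, checks out → Yes. {power=6, freq=20, band=gamma, tag=T, mode=pulse}: band is gamma, does not pass → No.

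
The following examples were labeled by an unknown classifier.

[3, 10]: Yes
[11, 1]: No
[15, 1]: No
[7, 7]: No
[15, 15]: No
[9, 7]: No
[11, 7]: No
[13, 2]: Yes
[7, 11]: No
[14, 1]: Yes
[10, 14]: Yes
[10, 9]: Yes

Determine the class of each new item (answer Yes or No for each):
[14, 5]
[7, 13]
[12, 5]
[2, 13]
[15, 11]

Rule: product is even. This holds for each 'Yes' example and fails for each 'No' one.

Yes, No, Yes, Yes, No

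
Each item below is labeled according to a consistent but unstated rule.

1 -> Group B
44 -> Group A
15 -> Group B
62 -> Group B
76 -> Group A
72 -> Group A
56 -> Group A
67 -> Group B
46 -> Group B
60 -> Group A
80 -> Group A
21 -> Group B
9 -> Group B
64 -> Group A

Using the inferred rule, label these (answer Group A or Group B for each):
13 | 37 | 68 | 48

Every 'Group A' example satisfies: multiple of 4. None of the 'Group B' examples do.
13 → 13 = 4·3 + 1 → Group B. 37 → 37 = 4·9 + 1 → Group B. 68 → 68 = 4·17 → Group A. 48 → 48 = 4·12 → Group A.

Group B, Group B, Group A, Group A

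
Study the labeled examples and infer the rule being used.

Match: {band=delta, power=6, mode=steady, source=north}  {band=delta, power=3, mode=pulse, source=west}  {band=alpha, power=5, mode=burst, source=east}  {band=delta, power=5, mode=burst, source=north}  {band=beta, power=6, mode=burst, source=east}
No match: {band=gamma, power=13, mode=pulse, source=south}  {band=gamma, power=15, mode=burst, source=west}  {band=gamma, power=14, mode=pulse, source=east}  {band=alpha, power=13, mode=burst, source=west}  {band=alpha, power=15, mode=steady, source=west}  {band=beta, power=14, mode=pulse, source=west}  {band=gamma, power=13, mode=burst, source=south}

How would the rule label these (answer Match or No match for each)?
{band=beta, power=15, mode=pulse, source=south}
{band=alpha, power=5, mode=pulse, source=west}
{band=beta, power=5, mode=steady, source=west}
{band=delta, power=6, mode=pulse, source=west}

One predicate separates the groups cleanly: power ≤ 6.

No match, Match, Match, Match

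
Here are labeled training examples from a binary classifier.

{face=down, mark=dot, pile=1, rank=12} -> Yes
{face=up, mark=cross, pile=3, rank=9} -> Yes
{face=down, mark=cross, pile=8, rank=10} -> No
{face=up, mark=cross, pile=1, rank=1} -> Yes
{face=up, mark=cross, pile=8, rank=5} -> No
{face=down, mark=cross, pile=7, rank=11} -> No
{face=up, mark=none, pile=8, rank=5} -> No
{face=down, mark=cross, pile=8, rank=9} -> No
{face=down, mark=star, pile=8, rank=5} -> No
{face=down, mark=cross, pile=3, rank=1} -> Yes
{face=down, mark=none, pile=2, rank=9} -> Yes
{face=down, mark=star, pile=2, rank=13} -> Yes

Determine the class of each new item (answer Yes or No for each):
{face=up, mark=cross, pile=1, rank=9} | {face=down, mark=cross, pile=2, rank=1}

Yes, Yes

A rule that fits every label: pile ≤ 3 — true of each 'Yes' example, false of each 'No' one.
{face=up, mark=cross, pile=1, rank=9} — pile = 1, hence Yes. {face=down, mark=cross, pile=2, rank=1} — pile = 2, hence Yes.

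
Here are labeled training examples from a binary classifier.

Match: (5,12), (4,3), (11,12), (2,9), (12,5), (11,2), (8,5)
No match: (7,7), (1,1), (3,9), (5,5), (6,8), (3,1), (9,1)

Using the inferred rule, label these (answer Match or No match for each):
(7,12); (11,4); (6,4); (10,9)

Match, Match, No match, Match

Looking at the examples, the only property every 'Match' case has and every 'No match' case lacks is: sum is odd.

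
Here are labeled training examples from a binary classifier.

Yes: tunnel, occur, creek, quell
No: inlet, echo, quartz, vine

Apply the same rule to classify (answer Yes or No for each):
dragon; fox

A rule that fits every label: has a double letter — true of each 'Yes' example, false of each 'No' one.
dragon — no doubled letter, hence No.
fox — no doubled letter, hence No.

No, No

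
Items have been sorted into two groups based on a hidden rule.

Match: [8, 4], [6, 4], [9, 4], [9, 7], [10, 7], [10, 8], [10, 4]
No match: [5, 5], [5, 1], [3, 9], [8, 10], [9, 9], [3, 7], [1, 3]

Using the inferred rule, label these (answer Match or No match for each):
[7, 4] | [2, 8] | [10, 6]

Rule: first > second AND sum ≥ 10. This holds for each 'Match' example and fails for each 'No match' one.
Match: [7, 4], since 7 > 4, 7+4 = 11. No match: [2, 8], since 2 < 8, 2+8 = 10. Match: [10, 6], since 10 > 6, 10+6 = 16.

Match, No match, Match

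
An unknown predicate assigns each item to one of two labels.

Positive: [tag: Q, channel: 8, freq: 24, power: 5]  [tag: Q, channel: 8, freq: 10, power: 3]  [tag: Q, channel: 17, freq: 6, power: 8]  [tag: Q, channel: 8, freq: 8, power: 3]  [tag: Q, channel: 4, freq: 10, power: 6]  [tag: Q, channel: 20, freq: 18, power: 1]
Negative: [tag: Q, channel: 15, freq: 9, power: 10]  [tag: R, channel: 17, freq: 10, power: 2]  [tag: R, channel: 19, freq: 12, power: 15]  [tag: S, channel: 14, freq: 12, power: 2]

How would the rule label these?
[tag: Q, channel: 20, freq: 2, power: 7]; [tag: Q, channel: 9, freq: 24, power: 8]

Positive, Positive

The common property of the 'Positive' items is: tag is Q AND power ≤ 8. No 'Negative' item has it.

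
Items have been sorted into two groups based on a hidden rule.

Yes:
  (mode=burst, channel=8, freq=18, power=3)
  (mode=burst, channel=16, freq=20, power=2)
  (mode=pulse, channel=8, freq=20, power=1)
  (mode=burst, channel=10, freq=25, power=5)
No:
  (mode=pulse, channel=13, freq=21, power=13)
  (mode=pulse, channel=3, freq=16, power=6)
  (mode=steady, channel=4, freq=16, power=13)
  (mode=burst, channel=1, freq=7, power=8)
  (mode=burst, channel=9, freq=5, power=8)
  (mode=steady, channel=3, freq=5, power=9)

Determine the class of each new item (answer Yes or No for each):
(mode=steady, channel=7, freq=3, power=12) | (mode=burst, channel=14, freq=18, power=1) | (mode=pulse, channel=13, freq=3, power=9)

No, Yes, No

Rule: power ≤ 5. This holds for each 'Yes' example and fails for each 'No' one.
(mode=steady, channel=7, freq=3, power=12) → power = 12 → No. (mode=burst, channel=14, freq=18, power=1) → power = 1 → Yes. (mode=pulse, channel=13, freq=3, power=9) → power = 9 → No.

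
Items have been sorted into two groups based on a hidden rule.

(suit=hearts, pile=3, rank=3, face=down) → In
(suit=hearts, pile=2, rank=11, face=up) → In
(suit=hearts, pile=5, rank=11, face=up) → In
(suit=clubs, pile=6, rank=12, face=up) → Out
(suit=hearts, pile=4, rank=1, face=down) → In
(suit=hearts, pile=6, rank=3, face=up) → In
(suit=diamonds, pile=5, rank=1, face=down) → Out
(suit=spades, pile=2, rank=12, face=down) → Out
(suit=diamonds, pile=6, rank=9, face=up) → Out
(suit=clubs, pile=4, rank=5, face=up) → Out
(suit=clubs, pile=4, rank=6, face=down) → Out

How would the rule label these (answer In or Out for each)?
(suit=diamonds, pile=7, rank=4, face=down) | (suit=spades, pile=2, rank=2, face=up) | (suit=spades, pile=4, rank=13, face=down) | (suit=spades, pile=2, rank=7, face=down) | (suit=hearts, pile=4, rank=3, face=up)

All 'In' examples share one property — suit is hearts — and every 'Out' example lacks it.
(suit=diamonds, pile=7, rank=4, face=down): suit is diamonds, doesn't match → Out.
(suit=spades, pile=2, rank=2, face=up): suit is spades, doesn't match → Out.
(suit=spades, pile=4, rank=13, face=down): suit is spades, doesn't match → Out.
(suit=spades, pile=2, rank=7, face=down): suit is spades, doesn't match → Out.
(suit=hearts, pile=4, rank=3, face=up): suit is hearts, qualifies → In.

Out, Out, Out, Out, In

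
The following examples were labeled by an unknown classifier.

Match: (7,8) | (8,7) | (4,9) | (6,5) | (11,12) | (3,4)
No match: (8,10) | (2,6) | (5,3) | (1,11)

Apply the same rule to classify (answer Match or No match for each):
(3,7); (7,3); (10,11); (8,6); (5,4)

No match, No match, Match, No match, Match

The distinguishing property — sum is odd — holds for all the 'Match' cases and none of the 'No match' cases.
(3,7): 3+7 = 10 — fails the rule, so No match. (7,3): 7+3 = 10 — fails the rule, so No match. (10,11): 10+11 = 21 — matches, so Match. (8,6): 8+6 = 14 — fails the rule, so No match. (5,4): 5+4 = 9 — matches, so Match.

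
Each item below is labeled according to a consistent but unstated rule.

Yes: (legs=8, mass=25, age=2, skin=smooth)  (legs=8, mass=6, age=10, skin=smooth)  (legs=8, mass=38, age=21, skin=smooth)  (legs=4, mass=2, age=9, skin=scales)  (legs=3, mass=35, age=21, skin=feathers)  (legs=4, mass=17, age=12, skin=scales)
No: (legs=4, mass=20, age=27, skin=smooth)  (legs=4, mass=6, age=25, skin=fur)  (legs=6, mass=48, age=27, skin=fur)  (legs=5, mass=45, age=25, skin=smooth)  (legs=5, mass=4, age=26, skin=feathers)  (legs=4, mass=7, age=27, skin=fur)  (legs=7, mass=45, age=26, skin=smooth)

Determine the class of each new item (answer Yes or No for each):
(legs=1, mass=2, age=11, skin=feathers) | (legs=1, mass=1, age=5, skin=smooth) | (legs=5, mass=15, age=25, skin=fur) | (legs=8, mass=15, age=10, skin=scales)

Yes, Yes, No, Yes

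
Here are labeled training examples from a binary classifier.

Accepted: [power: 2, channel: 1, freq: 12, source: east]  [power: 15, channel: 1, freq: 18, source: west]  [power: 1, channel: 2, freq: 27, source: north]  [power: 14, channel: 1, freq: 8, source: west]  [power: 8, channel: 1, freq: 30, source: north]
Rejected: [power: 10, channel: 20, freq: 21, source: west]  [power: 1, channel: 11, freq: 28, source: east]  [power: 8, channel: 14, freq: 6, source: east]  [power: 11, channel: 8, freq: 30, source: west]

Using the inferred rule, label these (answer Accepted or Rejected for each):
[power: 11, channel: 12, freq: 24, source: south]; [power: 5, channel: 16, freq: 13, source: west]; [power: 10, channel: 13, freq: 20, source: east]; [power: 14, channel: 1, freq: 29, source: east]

The pattern is that an item is 'Accepted' exactly when: channel ≤ 2.
[power: 11, channel: 12, freq: 24, source: south] — channel = 12, hence Rejected.
[power: 5, channel: 16, freq: 13, source: west] — channel = 16, hence Rejected.
[power: 10, channel: 13, freq: 20, source: east] — channel = 13, hence Rejected.
[power: 14, channel: 1, freq: 29, source: east] — channel = 1, hence Accepted.

Rejected, Rejected, Rejected, Accepted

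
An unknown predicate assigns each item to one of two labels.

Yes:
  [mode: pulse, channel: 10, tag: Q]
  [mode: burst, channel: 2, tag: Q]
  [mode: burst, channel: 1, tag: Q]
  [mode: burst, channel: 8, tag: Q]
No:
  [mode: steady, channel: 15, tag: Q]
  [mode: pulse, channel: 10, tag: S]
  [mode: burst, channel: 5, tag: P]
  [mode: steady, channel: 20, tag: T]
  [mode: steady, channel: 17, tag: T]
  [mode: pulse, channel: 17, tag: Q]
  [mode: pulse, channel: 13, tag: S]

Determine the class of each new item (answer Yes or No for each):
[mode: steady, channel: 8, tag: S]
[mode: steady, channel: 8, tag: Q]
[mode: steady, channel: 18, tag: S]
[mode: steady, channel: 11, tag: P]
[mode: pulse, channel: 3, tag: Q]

No, Yes, No, No, Yes

The classifier is using: tag is Q AND channel ≤ 10.
[mode: steady, channel: 8, tag: S]: No (tag is S, channel = 8).
[mode: steady, channel: 8, tag: Q]: Yes (tag is Q, channel = 8).
[mode: steady, channel: 18, tag: S]: No (tag is S, channel = 18).
[mode: steady, channel: 11, tag: P]: No (tag is P, channel = 11).
[mode: pulse, channel: 3, tag: Q]: Yes (tag is Q, channel = 3).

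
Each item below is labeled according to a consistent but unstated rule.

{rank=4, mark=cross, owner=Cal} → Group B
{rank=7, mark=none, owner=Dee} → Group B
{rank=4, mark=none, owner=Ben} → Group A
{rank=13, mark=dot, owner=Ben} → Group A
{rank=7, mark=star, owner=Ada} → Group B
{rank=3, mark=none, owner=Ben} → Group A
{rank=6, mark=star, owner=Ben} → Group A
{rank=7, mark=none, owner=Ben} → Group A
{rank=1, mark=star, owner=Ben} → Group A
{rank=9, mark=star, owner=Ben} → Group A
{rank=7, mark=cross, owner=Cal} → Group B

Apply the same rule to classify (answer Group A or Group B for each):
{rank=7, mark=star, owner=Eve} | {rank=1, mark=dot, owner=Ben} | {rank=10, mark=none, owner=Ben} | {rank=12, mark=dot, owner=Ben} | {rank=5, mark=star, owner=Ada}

Group B, Group A, Group A, Group A, Group B

A rule that fits every label: owner is Ben — true of each 'Group A' example, false of each 'Group B' one.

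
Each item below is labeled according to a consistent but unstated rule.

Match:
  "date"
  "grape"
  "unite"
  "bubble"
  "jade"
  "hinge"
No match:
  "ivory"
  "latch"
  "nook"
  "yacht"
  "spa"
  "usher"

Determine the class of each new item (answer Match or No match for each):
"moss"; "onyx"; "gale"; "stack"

'Match' ⟺ ends with 'e'.
"moss": ends with 's', does not pass → No match. "onyx": ends with 'x', does not pass → No match. "gale": ends with 'e', fits → Match. "stack": ends with 'k', does not pass → No match.

No match, No match, Match, No match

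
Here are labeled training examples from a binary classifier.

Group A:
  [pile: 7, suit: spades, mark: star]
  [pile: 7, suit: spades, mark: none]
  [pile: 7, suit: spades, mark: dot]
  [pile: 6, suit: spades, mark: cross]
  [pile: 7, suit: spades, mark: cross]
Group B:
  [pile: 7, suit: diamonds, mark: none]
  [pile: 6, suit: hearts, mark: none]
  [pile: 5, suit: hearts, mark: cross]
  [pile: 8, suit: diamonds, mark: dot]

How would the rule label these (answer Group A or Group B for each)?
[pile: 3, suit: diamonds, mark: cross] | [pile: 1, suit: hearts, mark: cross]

Comparing the two groups points to one rule — suit is spades.
Group B: [pile: 3, suit: diamonds, mark: cross], since suit is diamonds. Group B: [pile: 1, suit: hearts, mark: cross], since suit is hearts.

Group B, Group B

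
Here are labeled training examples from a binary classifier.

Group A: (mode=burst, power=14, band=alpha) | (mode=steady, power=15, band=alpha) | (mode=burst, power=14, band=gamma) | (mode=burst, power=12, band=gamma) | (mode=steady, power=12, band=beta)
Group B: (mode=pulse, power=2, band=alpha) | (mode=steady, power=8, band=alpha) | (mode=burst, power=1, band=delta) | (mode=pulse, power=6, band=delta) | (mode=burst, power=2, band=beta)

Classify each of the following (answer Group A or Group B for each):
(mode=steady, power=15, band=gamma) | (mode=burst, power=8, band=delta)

Group A, Group B

The rule appears to be: power ≥ 12.
(mode=steady, power=15, band=gamma) — power = 15, hence Group A. (mode=burst, power=8, band=delta) — power = 8, hence Group B.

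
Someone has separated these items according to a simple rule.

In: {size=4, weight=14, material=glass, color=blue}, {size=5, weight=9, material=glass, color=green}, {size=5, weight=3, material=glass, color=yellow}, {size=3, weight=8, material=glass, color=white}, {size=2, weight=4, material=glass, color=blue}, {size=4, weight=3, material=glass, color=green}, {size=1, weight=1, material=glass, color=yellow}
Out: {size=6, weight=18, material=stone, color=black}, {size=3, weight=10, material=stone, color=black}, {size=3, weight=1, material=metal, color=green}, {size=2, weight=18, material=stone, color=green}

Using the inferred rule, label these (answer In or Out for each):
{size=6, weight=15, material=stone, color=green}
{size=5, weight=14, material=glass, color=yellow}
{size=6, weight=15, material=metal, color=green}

Out, In, Out

The simplest hypothesis consistent with all the labels is: material is glass.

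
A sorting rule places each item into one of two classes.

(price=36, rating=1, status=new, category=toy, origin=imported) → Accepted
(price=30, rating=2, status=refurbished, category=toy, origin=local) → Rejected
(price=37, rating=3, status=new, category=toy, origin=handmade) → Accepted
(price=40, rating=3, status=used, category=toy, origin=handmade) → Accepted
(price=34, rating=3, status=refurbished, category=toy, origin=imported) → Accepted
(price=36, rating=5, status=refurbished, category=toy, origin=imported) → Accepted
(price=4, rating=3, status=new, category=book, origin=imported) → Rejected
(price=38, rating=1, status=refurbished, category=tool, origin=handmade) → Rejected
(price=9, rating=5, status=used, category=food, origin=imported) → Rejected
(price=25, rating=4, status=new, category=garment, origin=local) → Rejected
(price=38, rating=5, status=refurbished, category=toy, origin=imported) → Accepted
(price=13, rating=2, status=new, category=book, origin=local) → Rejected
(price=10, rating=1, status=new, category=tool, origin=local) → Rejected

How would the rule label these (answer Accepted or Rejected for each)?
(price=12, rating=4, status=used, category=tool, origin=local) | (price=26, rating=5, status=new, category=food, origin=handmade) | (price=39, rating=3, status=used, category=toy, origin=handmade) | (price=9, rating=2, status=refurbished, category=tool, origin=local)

Rejected, Rejected, Accepted, Rejected

'Accepted' ⟺ category is toy AND price ≥ 34.
Rejected: (price=12, rating=4, status=used, category=tool, origin=local), since category is tool, price = 12.
Rejected: (price=26, rating=5, status=new, category=food, origin=handmade), since category is food, price = 26.
Accepted: (price=39, rating=3, status=used, category=toy, origin=handmade), since category is toy, price = 39.
Rejected: (price=9, rating=2, status=refurbished, category=tool, origin=local), since category is tool, price = 9.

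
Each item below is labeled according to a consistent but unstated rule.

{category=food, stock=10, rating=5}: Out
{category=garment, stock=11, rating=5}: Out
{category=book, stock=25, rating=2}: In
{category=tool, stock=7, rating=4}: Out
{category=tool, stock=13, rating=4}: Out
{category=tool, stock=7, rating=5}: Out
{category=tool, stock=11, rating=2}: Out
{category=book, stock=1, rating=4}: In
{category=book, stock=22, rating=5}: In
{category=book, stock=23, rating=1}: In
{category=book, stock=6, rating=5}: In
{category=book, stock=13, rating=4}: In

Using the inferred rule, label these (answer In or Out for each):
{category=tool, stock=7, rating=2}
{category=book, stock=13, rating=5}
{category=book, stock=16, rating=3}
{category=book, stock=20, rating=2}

Rule: category is book. This holds for each 'In' example and fails for each 'Out' one.

Out, In, In, In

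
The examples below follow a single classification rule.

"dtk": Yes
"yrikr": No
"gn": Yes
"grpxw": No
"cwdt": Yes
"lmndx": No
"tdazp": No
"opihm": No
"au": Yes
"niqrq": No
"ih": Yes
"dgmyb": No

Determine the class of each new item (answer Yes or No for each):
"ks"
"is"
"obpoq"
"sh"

Yes, Yes, No, Yes

The classifier is using: length ≤ 4.
"ks": length 2 — passes, so Yes. "is": length 2 — passes, so Yes. "obpoq": length 5 — doesn't qualify, so No. "sh": length 2 — passes, so Yes.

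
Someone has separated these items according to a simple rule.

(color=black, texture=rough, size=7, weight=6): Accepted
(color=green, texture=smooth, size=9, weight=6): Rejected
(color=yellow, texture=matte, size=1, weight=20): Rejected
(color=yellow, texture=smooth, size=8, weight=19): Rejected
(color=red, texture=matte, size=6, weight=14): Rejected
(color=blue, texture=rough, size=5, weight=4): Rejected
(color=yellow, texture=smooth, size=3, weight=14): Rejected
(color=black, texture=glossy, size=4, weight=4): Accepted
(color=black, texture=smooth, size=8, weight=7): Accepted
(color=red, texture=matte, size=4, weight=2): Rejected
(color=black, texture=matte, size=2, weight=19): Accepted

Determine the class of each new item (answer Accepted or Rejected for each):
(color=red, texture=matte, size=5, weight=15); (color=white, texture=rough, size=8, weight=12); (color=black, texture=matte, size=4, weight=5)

Rejected, Rejected, Accepted

The distinguishing property — color is black — holds for all the 'Accepted' cases and none of the 'Rejected' cases.
(color=red, texture=matte, size=5, weight=15) — color is red, hence Rejected. (color=white, texture=rough, size=8, weight=12) — color is white, hence Rejected. (color=black, texture=matte, size=4, weight=5) — color is black, hence Accepted.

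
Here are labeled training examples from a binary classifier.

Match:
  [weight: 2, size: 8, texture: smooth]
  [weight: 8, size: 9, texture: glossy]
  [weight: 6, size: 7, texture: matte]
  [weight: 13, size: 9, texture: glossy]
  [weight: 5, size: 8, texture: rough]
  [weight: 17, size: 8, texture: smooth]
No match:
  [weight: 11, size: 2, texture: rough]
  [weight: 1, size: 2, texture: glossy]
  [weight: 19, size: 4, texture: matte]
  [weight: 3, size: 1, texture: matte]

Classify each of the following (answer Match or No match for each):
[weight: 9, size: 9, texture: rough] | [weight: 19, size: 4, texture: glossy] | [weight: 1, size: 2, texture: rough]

Every 'Match' example satisfies: size ≥ 7. None of the 'No match' examples do.
[weight: 9, size: 9, texture: rough] → size = 9 → Match. [weight: 19, size: 4, texture: glossy] → size = 4 → No match. [weight: 1, size: 2, texture: rough] → size = 2 → No match.

Match, No match, No match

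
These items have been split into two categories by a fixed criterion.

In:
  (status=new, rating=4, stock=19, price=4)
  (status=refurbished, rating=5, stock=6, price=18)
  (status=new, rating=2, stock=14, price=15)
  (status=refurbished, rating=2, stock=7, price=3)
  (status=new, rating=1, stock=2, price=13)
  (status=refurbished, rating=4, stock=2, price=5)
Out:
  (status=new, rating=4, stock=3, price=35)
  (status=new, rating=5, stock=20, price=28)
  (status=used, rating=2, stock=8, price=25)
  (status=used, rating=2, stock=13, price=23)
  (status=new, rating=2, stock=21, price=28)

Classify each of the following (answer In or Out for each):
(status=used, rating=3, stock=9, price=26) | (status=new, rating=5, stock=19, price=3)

The simplest hypothesis consistent with all the labels is: price ≤ 18.
(status=used, rating=3, stock=9, price=26): Out (price = 26). (status=new, rating=5, stock=19, price=3): In (price = 3).

Out, In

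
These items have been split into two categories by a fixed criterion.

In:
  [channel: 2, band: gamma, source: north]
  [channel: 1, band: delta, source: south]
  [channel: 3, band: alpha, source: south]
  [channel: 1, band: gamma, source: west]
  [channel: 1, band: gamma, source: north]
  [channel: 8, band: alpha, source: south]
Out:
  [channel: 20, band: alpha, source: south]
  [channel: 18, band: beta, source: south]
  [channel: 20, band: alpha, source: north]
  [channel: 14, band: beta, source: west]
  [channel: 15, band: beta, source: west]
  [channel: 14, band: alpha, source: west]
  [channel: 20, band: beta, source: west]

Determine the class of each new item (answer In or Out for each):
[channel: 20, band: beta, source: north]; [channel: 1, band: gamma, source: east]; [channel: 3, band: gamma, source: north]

Out, In, In

The pattern is that an item is 'In' exactly when: channel ≤ 8.
[channel: 20, band: beta, source: north]: channel = 20 — does not satisfy this, so Out.
[channel: 1, band: gamma, source: east]: channel = 1 — fits, so In.
[channel: 3, band: gamma, source: north]: channel = 3 — fits, so In.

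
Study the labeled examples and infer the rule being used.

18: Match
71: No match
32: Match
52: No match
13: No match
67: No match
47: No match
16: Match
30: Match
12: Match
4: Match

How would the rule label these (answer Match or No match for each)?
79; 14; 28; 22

Every 'Match' example satisfies: even AND at most 32. None of the 'No match' examples do.
79: 79 is odd, 79 > 32, does not pass → No match. 14: 14 is even, 14 ≤ 32, matches → Match. 28: 28 is even, 28 ≤ 32, matches → Match. 22: 22 is even, 22 ≤ 32, matches → Match.

No match, Match, Match, Match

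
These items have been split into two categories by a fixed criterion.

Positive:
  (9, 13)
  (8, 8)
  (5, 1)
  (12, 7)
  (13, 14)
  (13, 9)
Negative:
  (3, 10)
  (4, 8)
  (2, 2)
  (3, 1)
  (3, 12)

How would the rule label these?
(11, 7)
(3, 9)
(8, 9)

Positive, Negative, Positive

The rule appears to be: first ≥ 5.
Positive: (11, 7), since first 11. Negative: (3, 9), since first 3. Positive: (8, 9), since first 8.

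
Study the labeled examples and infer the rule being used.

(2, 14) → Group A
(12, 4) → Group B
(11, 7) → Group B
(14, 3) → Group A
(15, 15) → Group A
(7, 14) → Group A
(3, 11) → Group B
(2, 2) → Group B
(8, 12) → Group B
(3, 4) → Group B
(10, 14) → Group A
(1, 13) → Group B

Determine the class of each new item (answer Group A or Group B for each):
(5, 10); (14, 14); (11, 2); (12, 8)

'Group A' ⟺ max ≥ 14.
(5, 10): Group B (max 10). (14, 14): Group A (max 14). (11, 2): Group B (max 11). (12, 8): Group B (max 12).

Group B, Group A, Group B, Group B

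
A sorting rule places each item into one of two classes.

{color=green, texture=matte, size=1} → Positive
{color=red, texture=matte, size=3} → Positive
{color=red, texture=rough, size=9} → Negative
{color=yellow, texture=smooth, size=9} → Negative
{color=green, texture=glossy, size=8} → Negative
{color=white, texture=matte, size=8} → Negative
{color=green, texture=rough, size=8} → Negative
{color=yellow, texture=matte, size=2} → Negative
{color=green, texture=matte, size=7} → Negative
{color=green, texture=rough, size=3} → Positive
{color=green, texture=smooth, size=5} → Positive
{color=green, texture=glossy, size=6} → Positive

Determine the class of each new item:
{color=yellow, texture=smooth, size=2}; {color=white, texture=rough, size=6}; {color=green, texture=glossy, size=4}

Negative, Positive, Positive

'Positive' ⟺ size ≠ 2 AND size ≤ 6.
{color=yellow, texture=smooth, size=2} — size = 2, hence Negative. {color=white, texture=rough, size=6} — size = 6, hence Positive. {color=green, texture=glossy, size=4} — size = 4, hence Positive.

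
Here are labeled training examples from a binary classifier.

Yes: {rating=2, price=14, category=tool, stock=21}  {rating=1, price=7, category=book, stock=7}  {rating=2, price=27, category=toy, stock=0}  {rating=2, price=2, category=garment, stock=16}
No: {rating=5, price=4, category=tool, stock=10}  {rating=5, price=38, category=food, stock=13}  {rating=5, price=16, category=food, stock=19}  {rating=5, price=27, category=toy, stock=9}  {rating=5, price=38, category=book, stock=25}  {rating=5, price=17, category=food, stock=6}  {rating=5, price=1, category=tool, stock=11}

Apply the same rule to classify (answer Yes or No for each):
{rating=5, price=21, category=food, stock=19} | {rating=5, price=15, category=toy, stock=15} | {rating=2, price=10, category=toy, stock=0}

The rule appears to be: rating ≤ 2.

No, No, Yes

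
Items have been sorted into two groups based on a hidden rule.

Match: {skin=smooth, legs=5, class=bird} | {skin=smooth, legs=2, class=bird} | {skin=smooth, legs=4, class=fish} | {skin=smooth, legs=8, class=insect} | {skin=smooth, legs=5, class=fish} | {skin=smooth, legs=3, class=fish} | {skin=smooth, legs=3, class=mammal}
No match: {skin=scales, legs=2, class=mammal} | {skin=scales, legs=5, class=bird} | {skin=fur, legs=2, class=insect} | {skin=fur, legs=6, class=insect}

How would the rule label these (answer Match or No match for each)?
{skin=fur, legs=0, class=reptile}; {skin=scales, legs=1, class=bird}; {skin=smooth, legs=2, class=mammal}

No match, No match, Match

The distinguishing property — skin is smooth — holds for all the 'Match' cases and none of the 'No match' cases.
{skin=fur, legs=0, class=reptile}: skin is fur — does not fit, so No match.
{skin=scales, legs=1, class=bird}: skin is scales — does not fit, so No match.
{skin=smooth, legs=2, class=mammal}: skin is smooth — meets the rule, so Match.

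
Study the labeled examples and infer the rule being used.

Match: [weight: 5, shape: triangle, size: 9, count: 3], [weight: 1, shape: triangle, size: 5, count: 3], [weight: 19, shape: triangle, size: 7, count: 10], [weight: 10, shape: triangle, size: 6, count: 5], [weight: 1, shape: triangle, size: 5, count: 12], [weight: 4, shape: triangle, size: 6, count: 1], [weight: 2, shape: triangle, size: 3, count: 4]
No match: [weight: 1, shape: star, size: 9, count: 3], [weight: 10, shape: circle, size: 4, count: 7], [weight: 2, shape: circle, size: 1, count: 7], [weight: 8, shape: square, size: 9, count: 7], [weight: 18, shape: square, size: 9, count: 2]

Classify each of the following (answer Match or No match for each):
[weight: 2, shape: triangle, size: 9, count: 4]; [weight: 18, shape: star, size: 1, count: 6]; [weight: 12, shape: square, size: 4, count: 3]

One predicate separates the groups cleanly: shape is triangle.
[weight: 2, shape: triangle, size: 9, count: 4] → shape is triangle → Match. [weight: 18, shape: star, size: 1, count: 6] → shape is star → No match. [weight: 12, shape: square, size: 4, count: 3] → shape is square → No match.

Match, No match, No match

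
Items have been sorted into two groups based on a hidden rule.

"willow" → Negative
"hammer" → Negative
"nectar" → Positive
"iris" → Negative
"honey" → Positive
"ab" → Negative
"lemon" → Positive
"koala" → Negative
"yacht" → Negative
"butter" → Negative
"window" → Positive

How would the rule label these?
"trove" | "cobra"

Negative, Negative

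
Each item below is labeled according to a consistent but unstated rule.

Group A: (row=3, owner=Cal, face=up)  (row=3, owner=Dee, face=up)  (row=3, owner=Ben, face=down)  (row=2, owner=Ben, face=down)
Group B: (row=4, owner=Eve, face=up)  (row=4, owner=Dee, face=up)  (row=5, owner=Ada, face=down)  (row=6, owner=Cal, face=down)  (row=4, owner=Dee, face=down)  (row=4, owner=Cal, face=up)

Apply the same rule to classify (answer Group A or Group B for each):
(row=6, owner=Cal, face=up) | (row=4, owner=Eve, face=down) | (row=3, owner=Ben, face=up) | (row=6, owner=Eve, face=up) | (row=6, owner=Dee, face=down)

The simplest hypothesis consistent with all the labels is: row ≤ 3.

Group B, Group B, Group A, Group B, Group B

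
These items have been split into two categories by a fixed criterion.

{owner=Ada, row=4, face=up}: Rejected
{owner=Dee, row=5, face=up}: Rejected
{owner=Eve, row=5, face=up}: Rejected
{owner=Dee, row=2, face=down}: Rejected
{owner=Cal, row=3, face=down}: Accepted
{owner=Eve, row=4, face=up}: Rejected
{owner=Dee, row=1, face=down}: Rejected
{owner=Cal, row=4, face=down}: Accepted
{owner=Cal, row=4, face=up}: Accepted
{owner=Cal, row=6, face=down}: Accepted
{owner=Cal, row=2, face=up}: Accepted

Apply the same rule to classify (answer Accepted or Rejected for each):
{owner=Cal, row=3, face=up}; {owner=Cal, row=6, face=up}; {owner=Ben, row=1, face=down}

Rule: owner is Cal. This holds for each 'Accepted' example and fails for each 'Rejected' one.
{owner=Cal, row=3, face=up} → owner is Cal → Accepted. {owner=Cal, row=6, face=up} → owner is Cal → Accepted. {owner=Ben, row=1, face=down} → owner is Ben → Rejected.

Accepted, Accepted, Rejected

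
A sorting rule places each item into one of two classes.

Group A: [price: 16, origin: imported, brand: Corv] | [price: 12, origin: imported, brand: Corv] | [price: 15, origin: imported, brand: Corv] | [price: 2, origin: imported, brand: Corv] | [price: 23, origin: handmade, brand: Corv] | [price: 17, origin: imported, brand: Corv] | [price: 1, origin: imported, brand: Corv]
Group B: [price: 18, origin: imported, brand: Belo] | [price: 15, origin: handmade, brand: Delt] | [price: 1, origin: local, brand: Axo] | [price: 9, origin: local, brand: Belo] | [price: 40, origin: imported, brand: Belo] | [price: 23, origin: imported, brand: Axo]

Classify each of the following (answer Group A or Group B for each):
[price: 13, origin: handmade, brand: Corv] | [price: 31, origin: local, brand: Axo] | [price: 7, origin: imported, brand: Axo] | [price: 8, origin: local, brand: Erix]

The distinguishing property — brand is Corv — holds for all the 'Group A' cases and none of the 'Group B' cases.

Group A, Group B, Group B, Group B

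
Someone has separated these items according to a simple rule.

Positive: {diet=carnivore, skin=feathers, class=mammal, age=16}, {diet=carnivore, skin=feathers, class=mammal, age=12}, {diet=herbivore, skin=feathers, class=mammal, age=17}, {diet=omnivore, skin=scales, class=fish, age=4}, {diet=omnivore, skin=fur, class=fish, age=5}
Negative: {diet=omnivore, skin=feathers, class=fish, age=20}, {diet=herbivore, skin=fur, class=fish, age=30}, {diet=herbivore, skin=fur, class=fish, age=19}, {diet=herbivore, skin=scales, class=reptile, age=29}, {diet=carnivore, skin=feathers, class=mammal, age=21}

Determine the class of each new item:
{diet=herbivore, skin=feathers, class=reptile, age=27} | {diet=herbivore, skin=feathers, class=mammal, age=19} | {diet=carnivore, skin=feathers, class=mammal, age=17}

Negative, Negative, Positive

The simplest hypothesis consistent with all the labels is: age ≤ 17.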